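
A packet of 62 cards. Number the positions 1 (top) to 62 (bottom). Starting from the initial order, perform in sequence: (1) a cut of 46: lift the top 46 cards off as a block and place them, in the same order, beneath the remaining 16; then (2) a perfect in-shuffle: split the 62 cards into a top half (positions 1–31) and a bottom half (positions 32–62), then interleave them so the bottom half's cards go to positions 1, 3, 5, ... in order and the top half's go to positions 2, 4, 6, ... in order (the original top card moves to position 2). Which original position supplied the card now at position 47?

39

Undo the operations in reverse order, starting from position 47:
  undo op 2 (in-shuffle, from bottom half): 47 ← 55
  undo op 1 (cut 46): 55 ← 39
So the card at position 47 came from original position 39.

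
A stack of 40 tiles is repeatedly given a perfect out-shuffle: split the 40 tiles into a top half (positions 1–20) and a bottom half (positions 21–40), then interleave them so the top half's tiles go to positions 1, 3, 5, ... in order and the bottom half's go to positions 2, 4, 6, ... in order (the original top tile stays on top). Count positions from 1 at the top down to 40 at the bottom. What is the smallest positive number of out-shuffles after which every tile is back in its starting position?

The out-shuffle permutes the 40 positions with cycle lengths [1, 1, 2, 12, 12, 12].
Every tile is home exactly when every cycle has completed a whole number of laps, i.e. after lcm(1, 2, 12) = 12 out-shuffles.

12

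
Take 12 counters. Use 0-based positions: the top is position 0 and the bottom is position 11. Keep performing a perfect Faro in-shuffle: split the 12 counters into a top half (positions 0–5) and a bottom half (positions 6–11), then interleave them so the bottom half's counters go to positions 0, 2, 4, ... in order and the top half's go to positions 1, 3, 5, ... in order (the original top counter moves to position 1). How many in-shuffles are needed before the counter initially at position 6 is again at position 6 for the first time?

12

Follow position 6 under repeated in-shuffles:
6 → 0 → 1 → 3 → 7 → 2 → 5 → 11 → 10 → 8 → 4 → 9 → 6
It first returns after 12 in-shuffles.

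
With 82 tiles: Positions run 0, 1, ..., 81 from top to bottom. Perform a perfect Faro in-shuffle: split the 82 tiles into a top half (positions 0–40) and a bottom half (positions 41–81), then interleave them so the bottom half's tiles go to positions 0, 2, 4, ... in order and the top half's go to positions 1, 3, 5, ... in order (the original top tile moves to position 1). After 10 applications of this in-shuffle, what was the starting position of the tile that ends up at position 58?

Work backwards from position 58, undoing one in-shuffle at a time:
58 ← 70 ← 76 ← 79 ← 39 ← 19 ← 9 ← 4 ← 43 ← 21 ← 10
So the tile now at position 58 started at position 10.

10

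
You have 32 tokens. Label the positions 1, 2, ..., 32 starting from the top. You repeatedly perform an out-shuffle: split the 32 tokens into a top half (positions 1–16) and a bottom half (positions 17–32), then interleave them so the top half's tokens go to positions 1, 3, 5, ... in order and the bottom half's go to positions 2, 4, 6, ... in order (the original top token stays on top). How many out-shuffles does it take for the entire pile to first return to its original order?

The out-shuffle permutes the 32 positions with cycle lengths [1, 1, 5, 5, 5, 5, 5, 5].
Every token is home exactly when every cycle has completed a whole number of laps, i.e. after lcm(1, 5) = 5 out-shuffles.

5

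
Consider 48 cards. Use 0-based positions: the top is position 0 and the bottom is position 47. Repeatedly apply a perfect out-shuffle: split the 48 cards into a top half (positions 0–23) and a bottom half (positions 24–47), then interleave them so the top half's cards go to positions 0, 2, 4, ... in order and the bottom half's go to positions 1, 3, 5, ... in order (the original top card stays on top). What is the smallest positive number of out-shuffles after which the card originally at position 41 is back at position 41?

23

Follow position 41 under repeated out-shuffles:
41 → 35 → 23 → 46 → 45 → 43 → 39 → 31 → ... → 41 (length 23)
It first returns after 23 out-shuffles.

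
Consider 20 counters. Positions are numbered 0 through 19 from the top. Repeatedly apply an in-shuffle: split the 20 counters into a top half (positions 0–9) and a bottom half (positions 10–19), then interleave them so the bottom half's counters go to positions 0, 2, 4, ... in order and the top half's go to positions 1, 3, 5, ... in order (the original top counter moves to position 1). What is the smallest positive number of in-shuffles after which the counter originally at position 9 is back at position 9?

Follow position 9 under repeated in-shuffles:
9 → 19 → 18 → 16 → 12 → 4 → 9
It first returns after 6 in-shuffles.

6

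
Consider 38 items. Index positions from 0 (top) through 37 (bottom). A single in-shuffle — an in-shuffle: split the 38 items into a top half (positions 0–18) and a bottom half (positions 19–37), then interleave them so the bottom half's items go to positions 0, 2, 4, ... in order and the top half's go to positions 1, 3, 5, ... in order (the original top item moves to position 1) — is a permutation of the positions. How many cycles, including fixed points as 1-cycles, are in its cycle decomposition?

Trace each unvisited position around until it returns:
(0 1 3 7 15 31 ... len 12) (2 5 11 23 8 17 ... len 12) (6 13 27 16 33 28 ... len 12) (12 25)
4 cycles in total.

4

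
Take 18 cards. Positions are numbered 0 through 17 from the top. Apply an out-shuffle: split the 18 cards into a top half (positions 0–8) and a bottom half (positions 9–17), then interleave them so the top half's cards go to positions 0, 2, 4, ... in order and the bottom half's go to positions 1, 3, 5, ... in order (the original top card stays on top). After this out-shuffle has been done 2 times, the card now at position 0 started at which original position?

0

Work backwards from position 0, undoing one out-shuffle at a time:
0 ← 0 ← 0
So the card now at position 0 started at position 0.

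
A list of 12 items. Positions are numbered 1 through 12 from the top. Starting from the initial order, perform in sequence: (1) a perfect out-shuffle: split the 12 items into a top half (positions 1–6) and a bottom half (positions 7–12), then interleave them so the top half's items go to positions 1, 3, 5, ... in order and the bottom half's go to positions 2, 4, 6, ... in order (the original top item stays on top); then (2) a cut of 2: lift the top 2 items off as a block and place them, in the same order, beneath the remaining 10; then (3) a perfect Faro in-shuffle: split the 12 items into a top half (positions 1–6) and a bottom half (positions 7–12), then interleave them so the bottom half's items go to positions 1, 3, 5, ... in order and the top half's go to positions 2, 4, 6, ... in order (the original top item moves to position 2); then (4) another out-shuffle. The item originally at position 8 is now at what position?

Track the item from position 8 forward through each operation:
  after op 1 (out-shuffle): 8 → 4
  after op 2 (cut 2): 4 → 2
  after op 3 (in-shuffle): 2 → 4
  after op 4 (out-shuffle): 4 → 7

7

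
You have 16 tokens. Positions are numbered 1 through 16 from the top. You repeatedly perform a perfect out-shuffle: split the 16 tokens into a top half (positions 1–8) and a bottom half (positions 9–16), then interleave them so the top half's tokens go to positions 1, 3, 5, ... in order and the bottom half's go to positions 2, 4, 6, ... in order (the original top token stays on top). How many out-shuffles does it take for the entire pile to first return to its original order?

4

The out-shuffle permutes the 16 positions with cycle lengths [1, 1, 2, 4, 4, 4].
Every token is home exactly when every cycle has completed a whole number of laps, i.e. after lcm(1, 2, 4) = 4 out-shuffles.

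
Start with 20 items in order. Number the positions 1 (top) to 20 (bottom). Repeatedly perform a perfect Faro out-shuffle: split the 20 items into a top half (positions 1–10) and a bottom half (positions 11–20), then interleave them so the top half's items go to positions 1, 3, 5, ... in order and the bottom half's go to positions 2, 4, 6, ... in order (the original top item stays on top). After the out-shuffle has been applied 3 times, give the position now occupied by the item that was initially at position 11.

Track the item's position through each out-shuffle:
11 → 2 → 3 → 5

5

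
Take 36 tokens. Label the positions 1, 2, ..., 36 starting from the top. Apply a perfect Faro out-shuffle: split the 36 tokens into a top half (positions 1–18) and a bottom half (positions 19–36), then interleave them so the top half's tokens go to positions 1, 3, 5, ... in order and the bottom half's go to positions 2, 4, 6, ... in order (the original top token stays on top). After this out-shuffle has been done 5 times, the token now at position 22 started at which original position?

29

Work backwards from position 22, undoing one out-shuffle at a time:
22 ← 29 ← 15 ← 8 ← 22 ← 29
So the token now at position 22 started at position 29.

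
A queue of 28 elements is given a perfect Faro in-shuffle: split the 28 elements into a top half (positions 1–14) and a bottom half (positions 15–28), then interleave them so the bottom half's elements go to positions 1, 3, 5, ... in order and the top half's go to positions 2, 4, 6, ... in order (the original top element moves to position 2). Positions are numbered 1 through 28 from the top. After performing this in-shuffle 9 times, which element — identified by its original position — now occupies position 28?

3

Work backwards from position 28, undoing one in-shuffle at a time:
28 ← 14 ← 7 ← 18 ← 9 ← 19 ← 24 ← 12 ← 6 ← 3
So the element now at position 28 started at position 3.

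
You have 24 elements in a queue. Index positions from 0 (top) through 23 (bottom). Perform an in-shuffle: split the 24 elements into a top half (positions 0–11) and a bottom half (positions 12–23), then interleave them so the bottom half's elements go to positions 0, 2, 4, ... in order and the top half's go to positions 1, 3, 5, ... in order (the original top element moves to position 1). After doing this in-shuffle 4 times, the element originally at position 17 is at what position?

Track the element's position through each in-shuffle:
17 → 10 → 21 → 18 → 12

12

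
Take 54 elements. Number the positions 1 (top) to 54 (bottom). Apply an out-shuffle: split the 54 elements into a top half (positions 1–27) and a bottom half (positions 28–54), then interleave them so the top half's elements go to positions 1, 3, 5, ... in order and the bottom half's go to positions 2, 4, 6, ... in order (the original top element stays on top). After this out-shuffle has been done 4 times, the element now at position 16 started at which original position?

Work backwards from position 16, undoing one out-shuffle at a time:
16 ← 35 ← 18 ← 36 ← 45
So the element now at position 16 started at position 45.

45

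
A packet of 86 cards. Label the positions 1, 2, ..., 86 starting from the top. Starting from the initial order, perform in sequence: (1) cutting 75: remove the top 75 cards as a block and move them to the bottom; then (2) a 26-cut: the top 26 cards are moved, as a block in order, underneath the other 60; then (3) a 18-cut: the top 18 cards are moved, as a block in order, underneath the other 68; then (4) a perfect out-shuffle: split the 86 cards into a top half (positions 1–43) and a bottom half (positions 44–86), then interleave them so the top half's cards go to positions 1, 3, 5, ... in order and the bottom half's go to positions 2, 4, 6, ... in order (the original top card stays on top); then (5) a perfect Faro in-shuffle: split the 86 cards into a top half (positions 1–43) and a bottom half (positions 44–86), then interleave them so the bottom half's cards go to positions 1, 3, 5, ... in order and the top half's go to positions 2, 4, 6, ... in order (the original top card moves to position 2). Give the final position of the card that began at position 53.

Track the card from position 53 forward through each operation:
  after op 1 (cut 75): 53 → 64
  after op 2 (cut 26): 64 → 38
  after op 3 (cut 18): 38 → 20
  after op 4 (out-shuffle): 20 → 39
  after op 5 (in-shuffle): 39 → 78

78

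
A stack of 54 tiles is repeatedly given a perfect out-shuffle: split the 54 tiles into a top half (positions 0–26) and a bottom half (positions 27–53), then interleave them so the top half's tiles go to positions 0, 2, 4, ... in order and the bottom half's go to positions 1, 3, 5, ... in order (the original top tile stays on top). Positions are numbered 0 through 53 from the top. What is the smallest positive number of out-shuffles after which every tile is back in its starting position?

The out-shuffle permutes the 54 positions with cycle lengths [1, 1, 52].
Every tile is home exactly when every cycle has completed a whole number of laps, i.e. after lcm(1, 52) = 52 out-shuffles.

52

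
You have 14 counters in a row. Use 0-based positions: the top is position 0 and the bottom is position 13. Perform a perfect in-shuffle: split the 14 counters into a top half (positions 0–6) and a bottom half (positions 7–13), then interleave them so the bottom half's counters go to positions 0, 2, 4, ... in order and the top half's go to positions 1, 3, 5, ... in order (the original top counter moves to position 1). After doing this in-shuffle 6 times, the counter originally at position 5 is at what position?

8

Track the counter's position through each in-shuffle:
5 → 11 → 8 → 2 → 5 → 11 → 8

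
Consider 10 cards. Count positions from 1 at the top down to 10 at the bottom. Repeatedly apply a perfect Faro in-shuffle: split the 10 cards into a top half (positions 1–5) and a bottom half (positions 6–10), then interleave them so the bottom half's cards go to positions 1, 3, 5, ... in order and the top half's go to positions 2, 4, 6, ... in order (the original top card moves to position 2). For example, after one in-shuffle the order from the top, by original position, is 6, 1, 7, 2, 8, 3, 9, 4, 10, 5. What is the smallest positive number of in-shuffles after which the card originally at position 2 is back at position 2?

10

Follow position 2 under repeated in-shuffles:
2 → 4 → 8 → 5 → 10 → 9 → 7 → 3 → 6 → 1 → 2
It first returns after 10 in-shuffles.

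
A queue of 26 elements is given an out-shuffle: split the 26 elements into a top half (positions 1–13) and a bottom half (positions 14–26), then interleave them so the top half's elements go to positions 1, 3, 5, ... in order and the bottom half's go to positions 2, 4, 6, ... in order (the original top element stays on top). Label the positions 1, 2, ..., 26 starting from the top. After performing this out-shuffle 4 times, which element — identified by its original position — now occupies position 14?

19

Work backwards from position 14, undoing one out-shuffle at a time:
14 ← 20 ← 23 ← 12 ← 19
So the element now at position 14 started at position 19.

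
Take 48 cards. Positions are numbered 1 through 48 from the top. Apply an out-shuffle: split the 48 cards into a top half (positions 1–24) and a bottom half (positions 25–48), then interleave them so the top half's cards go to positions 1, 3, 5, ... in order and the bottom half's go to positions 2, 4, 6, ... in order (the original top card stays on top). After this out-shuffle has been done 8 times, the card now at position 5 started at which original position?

Work backwards from position 5, undoing one out-shuffle at a time:
5 ← 3 ← 2 ← 25 ← 13 ← 7 ← 4 ← 26 ← 37
So the card now at position 5 started at position 37.

37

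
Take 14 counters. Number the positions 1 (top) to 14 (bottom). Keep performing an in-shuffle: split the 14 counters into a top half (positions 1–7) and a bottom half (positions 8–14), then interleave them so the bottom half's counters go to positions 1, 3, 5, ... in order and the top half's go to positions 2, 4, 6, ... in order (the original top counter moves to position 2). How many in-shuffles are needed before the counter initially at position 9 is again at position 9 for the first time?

Follow position 9 under repeated in-shuffles:
9 → 3 → 6 → 12 → 9
It first returns after 4 in-shuffles.

4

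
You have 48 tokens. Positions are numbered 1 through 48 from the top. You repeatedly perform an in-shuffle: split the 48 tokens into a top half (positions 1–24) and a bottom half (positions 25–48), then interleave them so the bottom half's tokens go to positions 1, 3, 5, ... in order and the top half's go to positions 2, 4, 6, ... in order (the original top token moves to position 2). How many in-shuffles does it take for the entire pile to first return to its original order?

The in-shuffle permutes the 48 positions with cycle lengths [3, 3, 21, 21].
Every token is home exactly when every cycle has completed a whole number of laps, i.e. after lcm(3, 21) = 21 in-shuffles.

21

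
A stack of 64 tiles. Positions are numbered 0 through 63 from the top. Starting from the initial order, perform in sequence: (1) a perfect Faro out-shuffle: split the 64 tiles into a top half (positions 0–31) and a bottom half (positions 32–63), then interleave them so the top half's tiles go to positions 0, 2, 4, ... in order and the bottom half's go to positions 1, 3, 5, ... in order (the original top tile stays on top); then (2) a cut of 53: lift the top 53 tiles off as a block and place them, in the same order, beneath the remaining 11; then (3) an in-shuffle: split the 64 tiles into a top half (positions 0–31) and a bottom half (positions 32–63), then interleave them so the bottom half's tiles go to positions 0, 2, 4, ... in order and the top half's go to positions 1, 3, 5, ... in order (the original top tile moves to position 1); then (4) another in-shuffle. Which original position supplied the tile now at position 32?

54

Undo the operations in reverse order, starting from position 32:
  undo op 4 (in-shuffle, from bottom half): 32 ← 48
  undo op 3 (in-shuffle, from bottom half): 48 ← 56
  undo op 2 (cut 53): 56 ← 45
  undo op 1 (out-shuffle, from bottom half): 45 ← 54
So the tile at position 32 came from original position 54.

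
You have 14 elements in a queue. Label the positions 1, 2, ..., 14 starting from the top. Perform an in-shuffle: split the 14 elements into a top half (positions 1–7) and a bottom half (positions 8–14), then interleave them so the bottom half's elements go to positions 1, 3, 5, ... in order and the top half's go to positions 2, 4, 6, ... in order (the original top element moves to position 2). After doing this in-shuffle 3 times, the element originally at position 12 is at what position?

Track the element's position through each in-shuffle:
12 → 9 → 3 → 6

6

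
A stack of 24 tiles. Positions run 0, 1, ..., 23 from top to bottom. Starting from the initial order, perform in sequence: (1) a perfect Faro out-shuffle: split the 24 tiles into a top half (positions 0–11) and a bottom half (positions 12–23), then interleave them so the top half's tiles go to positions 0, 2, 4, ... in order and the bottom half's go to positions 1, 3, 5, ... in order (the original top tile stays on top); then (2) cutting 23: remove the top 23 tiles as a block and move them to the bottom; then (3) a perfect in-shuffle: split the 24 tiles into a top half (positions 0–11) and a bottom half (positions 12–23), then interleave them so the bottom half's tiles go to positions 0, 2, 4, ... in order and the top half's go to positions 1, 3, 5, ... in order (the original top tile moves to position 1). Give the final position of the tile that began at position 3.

15

Track the tile from position 3 forward through each operation:
  after op 1 (out-shuffle): 3 → 6
  after op 2 (cut 23): 6 → 7
  after op 3 (in-shuffle): 7 → 15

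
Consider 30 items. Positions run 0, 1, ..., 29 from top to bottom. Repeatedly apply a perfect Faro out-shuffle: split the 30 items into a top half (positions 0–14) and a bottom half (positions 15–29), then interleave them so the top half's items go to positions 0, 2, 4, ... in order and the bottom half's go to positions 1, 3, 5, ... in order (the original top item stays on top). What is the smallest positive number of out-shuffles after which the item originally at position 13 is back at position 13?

28

Follow position 13 under repeated out-shuffles:
13 → 26 → 23 → 17 → 5 → 10 → 20 → 11 → ... → 13 (length 28)
It first returns after 28 out-shuffles.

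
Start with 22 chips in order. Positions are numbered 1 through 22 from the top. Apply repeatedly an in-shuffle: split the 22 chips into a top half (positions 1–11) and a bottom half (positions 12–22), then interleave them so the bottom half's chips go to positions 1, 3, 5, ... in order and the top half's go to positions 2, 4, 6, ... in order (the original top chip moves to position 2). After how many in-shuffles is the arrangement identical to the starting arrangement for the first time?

11

The in-shuffle permutes the 22 positions with cycle lengths [11, 11].
Every chip is home exactly when every cycle has completed a whole number of laps, i.e. after lcm(11) = 11 in-shuffles.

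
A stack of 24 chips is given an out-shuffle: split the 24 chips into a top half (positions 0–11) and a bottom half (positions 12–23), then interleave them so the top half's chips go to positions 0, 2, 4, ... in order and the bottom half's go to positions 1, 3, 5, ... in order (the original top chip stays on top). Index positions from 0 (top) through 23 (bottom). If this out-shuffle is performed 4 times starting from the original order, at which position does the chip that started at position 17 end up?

Track the chip's position through each out-shuffle:
17 → 11 → 22 → 21 → 19

19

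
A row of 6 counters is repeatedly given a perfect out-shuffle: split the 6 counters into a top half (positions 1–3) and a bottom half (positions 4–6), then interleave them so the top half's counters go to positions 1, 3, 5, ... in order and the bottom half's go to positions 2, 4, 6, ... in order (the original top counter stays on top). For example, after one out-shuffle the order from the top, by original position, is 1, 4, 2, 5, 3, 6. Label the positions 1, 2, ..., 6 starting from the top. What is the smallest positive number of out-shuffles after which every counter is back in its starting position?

The out-shuffle permutes the 6 positions with cycle lengths [1, 1, 4].
Every counter is home exactly when every cycle has completed a whole number of laps, i.e. after lcm(1, 4) = 4 out-shuffles.

4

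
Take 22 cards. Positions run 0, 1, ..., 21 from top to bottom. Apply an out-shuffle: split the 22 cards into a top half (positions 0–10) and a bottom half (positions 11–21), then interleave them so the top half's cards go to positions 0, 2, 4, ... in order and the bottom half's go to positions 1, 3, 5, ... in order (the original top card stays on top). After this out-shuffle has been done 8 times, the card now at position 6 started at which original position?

Work backwards from position 6, undoing one out-shuffle at a time:
6 ← 3 ← 12 ← 6 ← 3 ← 12 ← 6 ← 3 ← 12
So the card now at position 6 started at position 12.

12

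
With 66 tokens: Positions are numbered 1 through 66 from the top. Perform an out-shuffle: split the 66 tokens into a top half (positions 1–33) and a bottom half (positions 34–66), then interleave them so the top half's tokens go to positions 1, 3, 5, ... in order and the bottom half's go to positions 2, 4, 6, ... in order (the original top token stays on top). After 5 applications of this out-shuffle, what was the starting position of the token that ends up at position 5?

Work backwards from position 5, undoing one out-shuffle at a time:
5 ← 3 ← 2 ← 34 ← 50 ← 58
So the token now at position 5 started at position 58.

58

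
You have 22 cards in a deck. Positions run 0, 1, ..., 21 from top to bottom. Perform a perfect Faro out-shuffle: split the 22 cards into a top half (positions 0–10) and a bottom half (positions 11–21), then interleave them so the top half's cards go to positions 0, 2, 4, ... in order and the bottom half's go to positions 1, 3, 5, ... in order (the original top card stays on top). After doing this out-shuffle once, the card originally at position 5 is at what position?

Track the card's position through each out-shuffle:
5 → 10

10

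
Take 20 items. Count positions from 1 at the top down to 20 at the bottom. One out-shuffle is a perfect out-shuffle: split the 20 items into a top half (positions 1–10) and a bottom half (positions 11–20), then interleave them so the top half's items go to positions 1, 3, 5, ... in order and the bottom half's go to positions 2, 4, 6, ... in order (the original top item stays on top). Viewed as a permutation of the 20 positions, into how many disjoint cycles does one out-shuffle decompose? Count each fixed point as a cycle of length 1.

Trace each unvisited position around until it returns:
(1) (2 3 5 9 17 14 ... len 18) (20)
3 cycles in total.

3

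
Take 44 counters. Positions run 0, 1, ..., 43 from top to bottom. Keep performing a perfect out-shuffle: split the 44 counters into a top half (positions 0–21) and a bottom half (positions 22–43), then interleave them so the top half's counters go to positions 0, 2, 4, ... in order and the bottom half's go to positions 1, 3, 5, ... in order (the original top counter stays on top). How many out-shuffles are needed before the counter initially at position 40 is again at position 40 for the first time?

Follow position 40 under repeated out-shuffles:
40 → 37 → 31 → 19 → 38 → 33 → 23 → 3 → 6 → 12 → 24 → 5 → 10 → 20 → 40
It first returns after 14 out-shuffles.

14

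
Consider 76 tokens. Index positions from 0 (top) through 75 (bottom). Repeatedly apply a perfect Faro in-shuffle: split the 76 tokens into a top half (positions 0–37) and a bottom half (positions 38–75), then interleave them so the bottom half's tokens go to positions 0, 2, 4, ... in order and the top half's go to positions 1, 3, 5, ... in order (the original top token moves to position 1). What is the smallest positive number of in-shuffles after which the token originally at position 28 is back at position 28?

Follow position 28 under repeated in-shuffles:
28 → 57 → 38 → 0 → 1 → 3 → 7 → 15 → ... → 28 (length 30)
It first returns after 30 in-shuffles.

30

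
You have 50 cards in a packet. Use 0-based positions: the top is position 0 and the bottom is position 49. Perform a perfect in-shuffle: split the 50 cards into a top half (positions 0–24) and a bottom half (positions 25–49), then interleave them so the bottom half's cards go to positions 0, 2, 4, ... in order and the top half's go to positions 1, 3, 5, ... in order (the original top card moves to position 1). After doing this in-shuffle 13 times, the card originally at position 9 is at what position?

13

Track position through each in-shuffle: 9 → 19 → 39 → 28 → 6 → ... (continuing for 13 shuffles total) → 13.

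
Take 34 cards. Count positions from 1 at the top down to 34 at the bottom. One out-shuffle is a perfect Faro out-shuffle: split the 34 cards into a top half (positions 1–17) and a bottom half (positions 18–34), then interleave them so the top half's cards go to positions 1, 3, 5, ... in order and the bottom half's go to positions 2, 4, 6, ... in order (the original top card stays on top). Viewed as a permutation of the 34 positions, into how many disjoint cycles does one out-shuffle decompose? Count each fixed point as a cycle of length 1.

Trace each unvisited position around until it returns:
(1) (2 3 5 9 17 33 32 30 26 18) (4 7 13 25 16 31 28 22 10 19) (6 11 21 8 15 29 24 14 27 20) (12 23) (34)
6 cycles in total.

6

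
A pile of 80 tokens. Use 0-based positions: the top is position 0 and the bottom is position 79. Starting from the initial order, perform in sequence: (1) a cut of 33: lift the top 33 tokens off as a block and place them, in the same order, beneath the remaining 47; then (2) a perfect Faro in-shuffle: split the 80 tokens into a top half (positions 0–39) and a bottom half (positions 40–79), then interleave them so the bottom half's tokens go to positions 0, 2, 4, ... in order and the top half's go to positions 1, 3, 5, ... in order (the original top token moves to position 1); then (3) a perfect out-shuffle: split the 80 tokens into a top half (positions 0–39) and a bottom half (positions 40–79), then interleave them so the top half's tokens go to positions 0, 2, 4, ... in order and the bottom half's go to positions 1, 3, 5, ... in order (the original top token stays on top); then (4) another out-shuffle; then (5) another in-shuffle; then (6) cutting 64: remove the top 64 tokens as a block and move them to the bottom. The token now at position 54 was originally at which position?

Undo the operations in reverse order, starting from position 54:
  undo op 6 (cut 64): 54 ← 38
  undo op 5 (in-shuffle, from bottom half): 38 ← 59
  undo op 4 (out-shuffle, from bottom half): 59 ← 69
  undo op 3 (out-shuffle, from bottom half): 69 ← 74
  undo op 2 (in-shuffle, from bottom half): 74 ← 77
  undo op 1 (cut 33): 77 ← 30
So the token at position 54 came from original position 30.

30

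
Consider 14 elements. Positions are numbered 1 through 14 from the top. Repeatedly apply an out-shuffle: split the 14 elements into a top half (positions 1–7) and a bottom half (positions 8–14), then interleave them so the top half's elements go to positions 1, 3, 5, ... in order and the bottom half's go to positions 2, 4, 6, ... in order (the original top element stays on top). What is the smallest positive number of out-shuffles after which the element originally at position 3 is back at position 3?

Follow position 3 under repeated out-shuffles:
3 → 5 → 9 → 4 → 7 → 13 → 12 → 10 → 6 → 11 → 8 → 2 → 3
It first returns after 12 out-shuffles.

12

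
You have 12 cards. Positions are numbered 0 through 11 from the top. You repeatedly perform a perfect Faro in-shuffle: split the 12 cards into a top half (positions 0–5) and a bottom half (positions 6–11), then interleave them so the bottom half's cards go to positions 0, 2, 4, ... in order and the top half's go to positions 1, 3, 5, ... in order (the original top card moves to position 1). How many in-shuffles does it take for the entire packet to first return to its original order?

12

The in-shuffle permutes the 12 positions with cycle lengths [12].
Every card is home exactly when every cycle has completed a whole number of laps, i.e. after lcm(12) = 12 in-shuffles.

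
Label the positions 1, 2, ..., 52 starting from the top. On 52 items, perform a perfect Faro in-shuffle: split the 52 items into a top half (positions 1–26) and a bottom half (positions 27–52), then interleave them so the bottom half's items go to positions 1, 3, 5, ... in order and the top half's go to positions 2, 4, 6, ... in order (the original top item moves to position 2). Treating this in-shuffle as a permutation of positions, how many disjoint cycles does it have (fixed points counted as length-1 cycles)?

1

Trace each unvisited position around until it returns:
(1 2 4 8 16 32 ... len 52)
1 cycle in total.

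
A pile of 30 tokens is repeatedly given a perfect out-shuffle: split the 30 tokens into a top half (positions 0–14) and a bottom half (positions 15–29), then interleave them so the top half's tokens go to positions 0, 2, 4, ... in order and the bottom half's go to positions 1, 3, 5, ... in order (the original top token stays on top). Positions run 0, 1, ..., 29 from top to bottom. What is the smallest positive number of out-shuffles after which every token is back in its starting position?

28

The out-shuffle permutes the 30 positions with cycle lengths [1, 1, 28].
Every token is home exactly when every cycle has completed a whole number of laps, i.e. after lcm(1, 28) = 28 out-shuffles.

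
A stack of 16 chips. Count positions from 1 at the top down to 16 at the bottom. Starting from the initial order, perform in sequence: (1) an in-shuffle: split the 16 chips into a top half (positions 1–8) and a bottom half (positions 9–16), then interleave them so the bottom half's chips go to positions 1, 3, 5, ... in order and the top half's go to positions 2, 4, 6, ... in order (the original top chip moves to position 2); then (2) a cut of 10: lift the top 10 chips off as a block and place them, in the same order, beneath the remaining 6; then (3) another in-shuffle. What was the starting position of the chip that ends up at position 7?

3

Undo the operations in reverse order, starting from position 7:
  undo op 3 (in-shuffle, from bottom half): 7 ← 12
  undo op 2 (cut 10): 12 ← 6
  undo op 1 (in-shuffle, from top half): 6 ← 3
So the chip at position 7 came from original position 3.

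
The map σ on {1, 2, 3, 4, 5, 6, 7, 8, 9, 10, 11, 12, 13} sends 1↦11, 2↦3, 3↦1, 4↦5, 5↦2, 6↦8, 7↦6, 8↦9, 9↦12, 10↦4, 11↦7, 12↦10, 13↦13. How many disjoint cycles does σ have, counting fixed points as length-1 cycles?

Cycle decomposition: (1 11 7 6 8 9 12 10 4 5 2 3) (13).
2 cycles.

2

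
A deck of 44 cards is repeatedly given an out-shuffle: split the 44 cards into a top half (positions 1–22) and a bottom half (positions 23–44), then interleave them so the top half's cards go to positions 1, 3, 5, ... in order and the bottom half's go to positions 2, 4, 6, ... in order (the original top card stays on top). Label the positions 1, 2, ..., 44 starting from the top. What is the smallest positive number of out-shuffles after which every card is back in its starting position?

The out-shuffle permutes the 44 positions with cycle lengths [1, 1, 14, 14, 14].
Every card is home exactly when every cycle has completed a whole number of laps, i.e. after lcm(1, 14) = 14 out-shuffles.

14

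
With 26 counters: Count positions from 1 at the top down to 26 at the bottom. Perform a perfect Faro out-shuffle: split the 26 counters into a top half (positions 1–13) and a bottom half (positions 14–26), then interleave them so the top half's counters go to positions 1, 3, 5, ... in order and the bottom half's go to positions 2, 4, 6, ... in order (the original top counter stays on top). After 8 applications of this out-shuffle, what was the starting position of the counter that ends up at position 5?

Work backwards from position 5, undoing one out-shuffle at a time:
5 ← 3 ← 2 ← 14 ← 20 ← 23 ← 12 ← 19 ← 10
So the counter now at position 5 started at position 10.

10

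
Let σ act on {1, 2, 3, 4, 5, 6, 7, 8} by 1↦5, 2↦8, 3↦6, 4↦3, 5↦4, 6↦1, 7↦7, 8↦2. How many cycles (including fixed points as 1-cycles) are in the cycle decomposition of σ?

3

Cycle decomposition: (1 5 4 3 6) (2 8) (7).
3 cycles.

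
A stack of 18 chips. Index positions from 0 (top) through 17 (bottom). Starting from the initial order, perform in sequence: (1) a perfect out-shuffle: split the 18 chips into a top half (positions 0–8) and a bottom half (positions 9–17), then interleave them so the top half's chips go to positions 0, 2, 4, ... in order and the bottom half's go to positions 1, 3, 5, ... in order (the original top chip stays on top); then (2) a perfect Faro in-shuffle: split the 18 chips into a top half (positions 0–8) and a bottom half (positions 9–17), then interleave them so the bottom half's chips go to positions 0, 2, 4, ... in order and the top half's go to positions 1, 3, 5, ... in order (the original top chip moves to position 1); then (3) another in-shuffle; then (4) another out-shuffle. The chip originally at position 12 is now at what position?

Track the chip from position 12 forward through each operation:
  after op 1 (out-shuffle): 12 → 7
  after op 2 (in-shuffle): 7 → 15
  after op 3 (in-shuffle): 15 → 12
  after op 4 (out-shuffle): 12 → 7

7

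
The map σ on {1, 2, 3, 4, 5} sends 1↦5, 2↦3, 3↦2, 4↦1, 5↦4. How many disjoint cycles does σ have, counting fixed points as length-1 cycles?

2

Cycle decomposition: (1 5 4) (2 3).
2 cycles.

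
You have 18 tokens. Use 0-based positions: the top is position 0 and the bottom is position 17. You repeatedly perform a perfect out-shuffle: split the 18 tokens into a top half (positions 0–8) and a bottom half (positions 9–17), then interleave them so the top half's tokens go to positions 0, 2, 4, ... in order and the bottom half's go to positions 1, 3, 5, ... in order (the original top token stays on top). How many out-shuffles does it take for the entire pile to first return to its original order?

8

The out-shuffle permutes the 18 positions with cycle lengths [1, 1, 8, 8].
Every token is home exactly when every cycle has completed a whole number of laps, i.e. after lcm(1, 8) = 8 out-shuffles.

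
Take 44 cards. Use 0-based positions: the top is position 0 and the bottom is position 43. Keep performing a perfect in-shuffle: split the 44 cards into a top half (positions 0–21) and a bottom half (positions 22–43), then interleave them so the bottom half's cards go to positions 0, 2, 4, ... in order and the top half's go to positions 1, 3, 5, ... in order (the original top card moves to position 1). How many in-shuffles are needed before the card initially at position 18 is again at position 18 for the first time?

Follow position 18 under repeated in-shuffles:
18 → 37 → 30 → 16 → 33 → 22 → 0 → 1 → 3 → 7 → 15 → 31 → 18
It first returns after 12 in-shuffles.

12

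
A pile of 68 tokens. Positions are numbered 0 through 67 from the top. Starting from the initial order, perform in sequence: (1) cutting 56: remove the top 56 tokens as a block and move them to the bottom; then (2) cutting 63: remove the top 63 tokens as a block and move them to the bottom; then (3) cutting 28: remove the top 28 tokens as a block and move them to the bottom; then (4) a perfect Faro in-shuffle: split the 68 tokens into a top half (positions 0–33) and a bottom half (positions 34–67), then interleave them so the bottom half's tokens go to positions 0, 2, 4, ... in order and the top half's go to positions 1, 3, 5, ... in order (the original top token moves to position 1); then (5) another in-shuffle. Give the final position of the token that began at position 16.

Track the token from position 16 forward through each operation:
  after op 1 (cut 56): 16 → 28
  after op 2 (cut 63): 28 → 33
  after op 3 (cut 28): 33 → 5
  after op 4 (in-shuffle): 5 → 11
  after op 5 (in-shuffle): 11 → 23

23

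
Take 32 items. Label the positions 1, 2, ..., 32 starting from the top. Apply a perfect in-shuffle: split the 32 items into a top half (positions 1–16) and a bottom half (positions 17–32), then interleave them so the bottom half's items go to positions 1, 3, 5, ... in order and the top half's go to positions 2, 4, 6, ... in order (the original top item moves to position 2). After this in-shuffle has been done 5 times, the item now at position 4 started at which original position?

29

Work backwards from position 4, undoing one in-shuffle at a time:
4 ← 2 ← 1 ← 17 ← 25 ← 29
So the item now at position 4 started at position 29.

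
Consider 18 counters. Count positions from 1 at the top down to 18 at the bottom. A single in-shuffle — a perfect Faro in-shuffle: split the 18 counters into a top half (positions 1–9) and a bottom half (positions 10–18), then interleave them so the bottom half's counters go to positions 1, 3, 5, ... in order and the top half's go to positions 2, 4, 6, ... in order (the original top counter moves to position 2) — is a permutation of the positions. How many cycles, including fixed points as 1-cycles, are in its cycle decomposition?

1

Trace each unvisited position around until it returns:
(1 2 4 8 16 13 ... len 18)
1 cycle in total.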